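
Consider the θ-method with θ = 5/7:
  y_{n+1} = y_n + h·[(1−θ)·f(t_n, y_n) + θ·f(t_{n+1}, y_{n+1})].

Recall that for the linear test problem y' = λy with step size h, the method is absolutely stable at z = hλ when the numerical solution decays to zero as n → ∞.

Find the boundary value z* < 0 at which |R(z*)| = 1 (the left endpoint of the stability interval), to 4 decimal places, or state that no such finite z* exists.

With y'=λy (z=hλ):
  y_{n+1} = y_n + z·[2/7·y_n + 5/7·y_{n+1}] ⇒ (1 − 5/7z)y_{n+1} = (1 + 2/7z)y_n
  so R(z) = (1 + 2/7z)/(1 − 5/7z).

Need |R(x)|<1, x<0.
x=-1.57: |R|=0.2599
x=-2: |R|=0.1765
x=-10: |R|=0.2281
x=-100: |R|=0.3807
θ=5/7≥1/2 ⇒ |1+2/7x|<|1−5/7x| ∀x<0 ⇒ interval (−∞,0).

interval (−∞, 0).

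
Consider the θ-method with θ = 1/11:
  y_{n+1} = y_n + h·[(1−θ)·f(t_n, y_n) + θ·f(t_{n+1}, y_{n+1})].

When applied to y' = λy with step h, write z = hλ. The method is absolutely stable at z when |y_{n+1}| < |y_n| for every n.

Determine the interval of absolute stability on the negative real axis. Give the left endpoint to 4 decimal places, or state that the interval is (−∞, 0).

(-2.4444, 0).

Test eqn y'=λy, z=hλ:
  y_{n+1} = y_n + z·[10/11·y_n + 1/11·y_{n+1}] ⇒ (1 − 1/11z)y_{n+1} = (1 + 10/11z)y_n
  R(z) = (1 + 10/11z)/(1 − 1/11z).

Boundary: |R(x)|=1, x<0.
x=-1.15: |R|=0.0412
R=−1: 1+10/11x = −1+1/11x ⇒ -9/11x=2 ⇒ x=2/(-9/11)=-2.4444
Confirm numerically:
  x=-2.262: |R|=0.87619 <1
  x=-1.964: |R|=0.66646 <1
  x=-1.682: |R|=0.45892 <1
  x=-1.433: |R|=0.26784 <1
  x=-2.960: |R|=1.33238 >1
  x=-2.859: |R|=1.26921 >1
  x=-2.522: |R|=1.05162 >1
Stable set (-2.4444, 0).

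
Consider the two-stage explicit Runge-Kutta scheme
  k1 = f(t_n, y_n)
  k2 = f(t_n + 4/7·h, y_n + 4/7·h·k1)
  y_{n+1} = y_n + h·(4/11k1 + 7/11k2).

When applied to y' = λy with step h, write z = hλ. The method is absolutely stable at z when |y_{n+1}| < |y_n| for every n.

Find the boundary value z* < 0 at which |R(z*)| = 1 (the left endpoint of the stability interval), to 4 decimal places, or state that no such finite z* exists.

z* = -2.7500.

On y'=λy, z=hλ:
  k1=λy_n ⇒ h·k1=z·y_n;  k2=λ(1+4/7z)y_n ⇒ h·k2=z(1+4/7z)y_n
  y_{n+1}/y_n = 1 + 4/11z + 7/11z(1+4/7z) = 1 + z + 4/11z²
  Hence R(z) = 1 + z + 4/11z².

Boundary: |R(x)|=1, x<0.
x=-0.49: |R|=0.5973
R=1: x+4/11x²=0 ⇒ x=−11/4=-2.7500; min R=1−1/(4·4/11)=0.3125>−1
Confirm numerically:
  x=-2.303: |R|=0.62566 <1
  x=-2.167: |R|=0.54060 <1
  x=-1.556: |R|=0.32441 <1
  x=-3.302: |R|=1.66280 >1
  x=-3.290: |R|=1.64604 >1
  x=-3.251: |R|=1.59227 >1
So |R|<1 on (-2.7500, 0).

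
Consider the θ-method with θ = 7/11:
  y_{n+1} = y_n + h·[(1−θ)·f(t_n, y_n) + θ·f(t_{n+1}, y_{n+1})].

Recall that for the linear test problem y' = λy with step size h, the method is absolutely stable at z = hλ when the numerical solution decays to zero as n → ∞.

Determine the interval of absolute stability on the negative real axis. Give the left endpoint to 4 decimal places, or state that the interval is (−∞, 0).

On y'=λy, z=hλ:
  y_{n+1} = y_n + z·[4/11·y_n + 7/11·y_{n+1}] ⇒ (1 − 7/11z)y_{n+1} = (1 + 4/11z)y_n
  Hence R(z) = (1 + 4/11z)/(1 − 7/11z).

Find x<0 with |R(x)|<1.
x=-0.57: |R|=0.5817
x=-2: |R|=0.1200
x=-10: |R|=0.3580
x=-100: |R|=0.5471
θ=7/11≥1/2 ⇒ |1+4/11x|<|1−7/11x| ∀x<0 ⇒ stable on all of ℝ⁻.

interval (−∞, 0).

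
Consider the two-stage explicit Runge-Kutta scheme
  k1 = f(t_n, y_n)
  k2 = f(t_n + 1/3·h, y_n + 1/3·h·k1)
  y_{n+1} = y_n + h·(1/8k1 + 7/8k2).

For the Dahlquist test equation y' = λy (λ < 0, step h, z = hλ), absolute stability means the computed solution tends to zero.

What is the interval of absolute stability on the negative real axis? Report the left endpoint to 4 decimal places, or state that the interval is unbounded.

(-3.4286, 0).

Test eqn y'=λy, z=hλ:
  k1=λy_n ⇒ h·k1=z·y_n;  k2=λ(1+1/3z)y_n ⇒ h·k2=z(1+1/3z)y_n
  y_{n+1}/y_n = 1 + 1/8z + 7/8z(1+1/3z) = 1 + z + 7/24z²
  ⇒ R(z) = 1 + z + 7/24z².

Solve |R(x)|<1 on ℝ⁻.
x=-0.69: |R|=0.4489
R=1: x+7/24x²=0 ⇒ x=−24/7=-3.4286; min R=1−1/(4·7/24)=0.1429>−1
Confirm numerically:
  x=-1.996: |R|=0.16600 <1
  x=-1.721: |R|=0.14287 <1
  x=-1.712: |R|=0.14286 <1
  x=-1.607: |R|=0.14621 <1
  x=-3.975: |R|=1.63352 >1
  x=-3.449: |R|=1.02055 >1
Stable set (-3.4286, 0).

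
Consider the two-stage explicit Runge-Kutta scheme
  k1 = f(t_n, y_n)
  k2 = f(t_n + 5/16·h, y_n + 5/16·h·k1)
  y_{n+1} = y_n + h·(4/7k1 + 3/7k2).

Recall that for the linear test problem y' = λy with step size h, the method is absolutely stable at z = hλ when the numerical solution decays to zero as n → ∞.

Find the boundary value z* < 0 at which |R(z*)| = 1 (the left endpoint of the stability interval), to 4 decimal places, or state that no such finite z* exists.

z* = -7.4667.

Test eqn y'=λy, z=hλ:
  k1=λy_n ⇒ h·k1=z·y_n;  k2=λ(1+5/16z)y_n ⇒ h·k2=z(1+5/16z)y_n
  y_{n+1}/y_n = 1 + 4/7z + 3/7z(1+5/16z) = 1 + z + 15/112z²
  so R(z) = 1 + z + 15/112z².

Find x<0 with |R(x)|<1.
x=-1.62: |R|=0.2685
R=1: x+15/112x²=0 ⇒ x=−112/15=-7.4667; min R=1−1/(4·15/112)=-0.8667>−1
Confirm numerically:
  x=-7.285: |R|=0.82275 <1
  x=-5.692: |R|=0.35287 <1
  x=-4.183: |R|=0.83959 <1
  x=-3.039: |R|=0.80210 <1
  x=-7.924: |R|=1.48535 >1
  x=-7.852: |R|=1.40522 >1
  x=-7.524: |R|=1.05777 >1
Interval (-7.4667, 0).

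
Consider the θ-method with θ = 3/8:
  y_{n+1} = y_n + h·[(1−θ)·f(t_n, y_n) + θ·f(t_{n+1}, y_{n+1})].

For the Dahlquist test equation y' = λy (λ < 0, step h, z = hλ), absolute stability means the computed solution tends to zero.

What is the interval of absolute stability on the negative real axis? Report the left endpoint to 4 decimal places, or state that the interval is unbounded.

On y'=λy, z=hλ:
  y_{n+1} = y_n + z·[5/8·y_n + 3/8·y_{n+1}] ⇒ (1 − 3/8z)y_{n+1} = (1 + 5/8z)y_n
  ⇒ R(z) = (1 + 5/8z)/(1 − 3/8z).

Need |R(x)|<1, x<0.
x=-1.36: |R|=0.0993
R=−1: 1+5/8x = −1+3/8x ⇒ -1/4x=2 ⇒ x=2/(-1/4)=-8.0000
Confirm numerically:
  x=-7.428: |R|=0.96222 <1
  x=-6.584: |R|=0.89795 <1
  x=-4.872: |R|=0.72338 <1
  x=-3.777: |R|=0.56309 <1
  x=-8.387: |R|=1.02334 >1
  x=-8.054: |R|=1.00336 >1
Interval (-8.0000, 0).

(-8.0000, 0).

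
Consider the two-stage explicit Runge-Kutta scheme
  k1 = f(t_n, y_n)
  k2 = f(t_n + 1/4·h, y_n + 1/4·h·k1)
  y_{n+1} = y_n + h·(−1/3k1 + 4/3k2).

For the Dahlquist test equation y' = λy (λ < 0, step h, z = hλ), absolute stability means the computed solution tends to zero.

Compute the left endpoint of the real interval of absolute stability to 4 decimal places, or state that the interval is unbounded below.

left endpoint -3.0000.

With y'=λy (z=hλ):
  k1=λy_n ⇒ h·k1=z·y_n;  k2=λ(1+1/4z)y_n ⇒ h·k2=z(1+1/4z)y_n
  y_{n+1}/y_n = 1 − 1/3z + 4/3z(1+1/4z) = 1 + z + 1/3z²
  Hence R(z) = 1 + z + 1/3z².

Need |R(x)|<1, x<0.
x=-1.42: |R|=0.2521
R=1: x+1/3x²=0 ⇒ x=−3=-3.0000; min R=1−1/(4·1/3)=0.2500>−1
Confirm numerically:
  x=-2.929: |R|=0.93068 <1
  x=-2.230: |R|=0.42763 <1
  x=-2.108: |R|=0.37322 <1
  x=-1.799: |R|=0.27980 <1
  x=-3.202: |R|=1.21560 >1
  x=-3.103: |R|=1.10654 >1
Stable set (-3.0000, 0).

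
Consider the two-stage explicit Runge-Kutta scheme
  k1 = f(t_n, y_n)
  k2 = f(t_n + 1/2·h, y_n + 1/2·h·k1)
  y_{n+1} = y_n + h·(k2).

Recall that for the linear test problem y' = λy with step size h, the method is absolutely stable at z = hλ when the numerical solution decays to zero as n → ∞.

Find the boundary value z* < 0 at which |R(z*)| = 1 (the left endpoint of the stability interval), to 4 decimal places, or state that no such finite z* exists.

With y'=λy (z=hλ):
  k1=λy_n ⇒ h·k1=z·y_n;  k2=λ(1+1/2z)y_n ⇒ h·k2=z(1+1/2z)y_n
  y_{n+1}/y_n = 1 + z(1+1/2z) = 1 + z + 1/2z²
  Hence R(z) = 1 + z + 1/2z².

Boundary: |R(x)|=1, x<0.
x=-0.45: |R|=0.6512
R=1: x+1/2x²=0 ⇒ x=−2=-2.0000; min R=1−1/(4·1/2)=0.5000>−1
Confirm numerically:
  x=-1.828: |R|=0.84279 <1
  x=-1.672: |R|=0.72579 <1
  x=-1.307: |R|=0.54712 <1
  x=-1.186: |R|=0.51730 <1
  x=-2.357: |R|=1.42072 >1
  x=-2.254: |R|=1.28626 >1
Interval (-2.0000, 0).

left endpoint -2.0000.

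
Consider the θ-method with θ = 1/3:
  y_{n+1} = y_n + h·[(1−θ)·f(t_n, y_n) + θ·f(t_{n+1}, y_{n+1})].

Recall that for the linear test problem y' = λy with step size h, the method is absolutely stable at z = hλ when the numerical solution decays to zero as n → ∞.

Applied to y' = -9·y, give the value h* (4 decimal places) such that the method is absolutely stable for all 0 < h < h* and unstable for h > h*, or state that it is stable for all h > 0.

(-6.0000,0); λ=-9 ⇒ h* = (6)/9 = 0.6667.

On y'=λy, z=hλ:
  y_{n+1} = y_n + z·[2/3·y_n + 1/3·y_{n+1}] ⇒ (1 − 1/3z)y_{n+1} = (1 + 2/3z)y_n
  Hence R(z) = (1 + 2/3z)/(1 − 1/3z).

Find x<0 with |R(x)|<1.
x=-0.56: |R|=0.5281
R=−1: 1+2/3x = −1+1/3x ⇒ -1/3x=2 ⇒ x=2/(-1/3)=-6.0000
Confirm numerically:
  x=-5.509: |R|=0.94230 <1
  x=-5.399: |R|=0.92844 <1
  x=-3.142: |R|=0.53468 <1
  x=-6.449: |R|=1.04752 >1
  x=-6.382: |R|=1.04072 >1
  x=-6.173: |R|=1.01886 >1
Stable set (-6.0000, 0).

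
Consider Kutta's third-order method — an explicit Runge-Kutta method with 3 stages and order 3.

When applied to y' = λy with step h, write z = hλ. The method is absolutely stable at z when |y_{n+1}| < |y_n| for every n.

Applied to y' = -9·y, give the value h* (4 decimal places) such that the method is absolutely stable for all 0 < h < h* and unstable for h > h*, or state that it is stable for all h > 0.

(-2.5127,0); λ=-9 ⇒ h* = 0.2792.

Test eqn y'=λy, z=hλ:
  order 3, 3-stage ⇒ R(z)=1+z+z^2/2+z^3/6
  (e.g. R(-0.91)=0.37845, |R|=0.37845)

Solve |R(x)|<1 on ℝ⁻.
x=-0.91: |R|=0.3785
|R(-2.14)|=0.4836 |R(-1.07)|=0.2983 |R(-0.92)|=0.3734
Bisect:
  x_lo=-3.3321 |R|=2.9466  x_hi=-0.1576 |R|=0.8542
  mid=-1.74484 |R|=0.10796 →hi
  mid=-2.53847 |R|=1.04280 →lo
  mid=-2.14166 |R|=0.48550 →hi
  mid=-2.34006 |R|=0.73777 →hi
  mid=-2.43927 |R|=0.88320 →hi
  mid=-2.48887 |R|=0.96117 →hi
  mid=-2.51367 |R|=1.00152 →lo
  mid=-2.50127 |R|=0.98123 →hi
  ...
  [-2.51289,-2.51270] ⇒ x*=-2.5127
Interval (-2.5127, 0).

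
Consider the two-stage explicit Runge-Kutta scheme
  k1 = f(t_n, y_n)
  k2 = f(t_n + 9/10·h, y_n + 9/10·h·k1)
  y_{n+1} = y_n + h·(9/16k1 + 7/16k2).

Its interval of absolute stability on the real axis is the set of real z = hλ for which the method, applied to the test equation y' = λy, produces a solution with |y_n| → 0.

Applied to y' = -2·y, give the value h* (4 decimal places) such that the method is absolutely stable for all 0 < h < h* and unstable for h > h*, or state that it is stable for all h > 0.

(-2.5397,0); λ=-2 ⇒ h* = (160/63)/2 = 1.2698.

Set f=λy, z=hλ:
  k1=λy_n ⇒ h·k1=z·y_n;  k2=λ(1+9/10z)y_n ⇒ h·k2=z(1+9/10z)y_n
  y_{n+1}/y_n = 1 + 9/16z + 7/16z(1+9/10z) = 1 + z + 63/160z²
  so R(z) = 1 + z + 63/160z².

Boundary: |R(x)|=1, x<0.
x=-0.92: |R|=0.4133
R=1: x+63/160x²=0 ⇒ x=−160/63=-2.5397; min R=1−1/(4·63/160)=0.3651>−1
Confirm numerically:
  x=-2.017: |R|=0.58489 <1
  x=-1.951: |R|=0.54777 <1
  x=-1.689: |R|=0.43426 <1
  x=-3.104: |R|=1.68971 >1
  x=-2.853: |R|=1.35197 >1
Interval (-2.5397, 0).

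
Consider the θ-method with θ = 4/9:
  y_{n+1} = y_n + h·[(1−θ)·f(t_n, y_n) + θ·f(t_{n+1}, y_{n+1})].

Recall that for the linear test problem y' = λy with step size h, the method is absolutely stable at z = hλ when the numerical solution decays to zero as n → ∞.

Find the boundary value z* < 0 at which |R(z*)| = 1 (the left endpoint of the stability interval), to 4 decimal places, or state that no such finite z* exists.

With y'=λy (z=hλ):
  y_{n+1} = y_n + z·[5/9·y_n + 4/9·y_{n+1}] ⇒ (1 − 4/9z)y_{n+1} = (1 + 5/9z)y_n
  so R(z) = (1 + 5/9z)/(1 − 4/9z).

Solve |R(x)|<1 on ℝ⁻.
x=-1.4: |R|=0.1370
R=−1: 1+5/9x = −1+4/9x ⇒ -1/9x=2 ⇒ x=2/(-1/9)=-18.0000
Confirm numerically:
  x=-17.668: |R|=0.99583 <1
  x=-15.390: |R|=0.96301 <1
  x=-12.255: |R|=0.90098 <1
  x=-8.725: |R|=0.78872 <1
  x=-18.529: |R|=1.00636 >1
  x=-18.526: |R|=1.00633 >1
  x=-18.326: |R|=1.00396 >1
So |R|<1 on (-18.0000, 0).

z* = -18.0000.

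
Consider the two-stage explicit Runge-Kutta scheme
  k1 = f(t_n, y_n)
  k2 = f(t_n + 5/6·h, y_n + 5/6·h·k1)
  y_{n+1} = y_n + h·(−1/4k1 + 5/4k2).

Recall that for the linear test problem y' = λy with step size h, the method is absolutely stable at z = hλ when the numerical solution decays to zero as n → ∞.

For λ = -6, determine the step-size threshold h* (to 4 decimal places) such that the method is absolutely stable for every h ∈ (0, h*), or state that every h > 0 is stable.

On y'=λy, z=hλ:
  k1=λy_n ⇒ h·k1=z·y_n;  k2=λ(1+5/6z)y_n ⇒ h·k2=z(1+5/6z)y_n
  y_{n+1}/y_n = 1 − 1/4z + 5/4z(1+5/6z) = 1 + z + 25/24z²
  R(z) = 1 + z + 25/24z².

Need |R(x)|<1, x<0.
x=-1.56: |R|=1.9750
R=1: x+25/24x²=0 ⇒ x=−24/25=-0.9600; min R=1−1/(4·25/24)=0.7600>−1
Confirm numerically:
  x=-0.650: |R|=0.79010 <1
  x=-0.519: |R|=0.76158 <1
  x=-0.384: |R|=0.76960 <1
  x=-1.525: |R|=1.89753 >1
  x=-1.227: |R|=1.34126 >1
So |R|<1 on (-0.9600, 0).

(-0.9600,0); λ=-6 ⇒ h* = (24/25)/6 = 0.1600.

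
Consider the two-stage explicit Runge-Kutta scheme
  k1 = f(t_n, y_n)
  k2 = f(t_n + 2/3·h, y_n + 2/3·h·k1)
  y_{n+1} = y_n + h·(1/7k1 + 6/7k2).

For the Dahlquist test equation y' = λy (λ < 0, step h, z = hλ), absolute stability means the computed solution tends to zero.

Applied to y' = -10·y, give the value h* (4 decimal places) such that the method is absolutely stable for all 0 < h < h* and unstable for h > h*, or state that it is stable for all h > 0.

Set f=λy, z=hλ:
  k1=λy_n ⇒ h·k1=z·y_n;  k2=λ(1+2/3z)y_n ⇒ h·k2=z(1+2/3z)y_n
  y_{n+1}/y_n = 1 + 1/7z + 6/7z(1+2/3z) = 1 + z + 4/7z²
  R(z) = 1 + z + 4/7z².

Find x<0 with |R(x)|<1.
x=-0.95: |R|=0.5657
R=1: x+4/7x²=0 ⇒ x=−7/4=-1.7500; min R=1−1/(4·4/7)=0.5625>−1
Confirm numerically:
  x=-1.704: |R|=0.95521 <1
  x=-1.567: |R|=0.83614 <1
  x=-1.455: |R|=0.75473 <1
  x=-0.797: |R|=0.56598 <1
  x=-2.126: |R|=1.45679 >1
  x=-2.047: |R|=1.34741 >1
  x=-1.862: |R|=1.11917 >1
Stable set (-1.7500, 0).

(-1.7500,0); λ=-10 ⇒ h* = (7/4)/10 = 0.1750.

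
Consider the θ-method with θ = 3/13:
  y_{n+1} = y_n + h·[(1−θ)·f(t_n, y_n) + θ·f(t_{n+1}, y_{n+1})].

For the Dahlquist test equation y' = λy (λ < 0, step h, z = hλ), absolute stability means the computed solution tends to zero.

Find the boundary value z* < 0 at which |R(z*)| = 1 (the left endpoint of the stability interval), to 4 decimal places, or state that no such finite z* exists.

Set f=λy, z=hλ:
  y_{n+1} = y_n + z·[10/13·y_n + 3/13·y_{n+1}] ⇒ (1 − 3/13z)y_{n+1} = (1 + 10/13z)y_n
  Hence R(z) = (1 + 10/13z)/(1 − 3/13z).

Boundary: |R(x)|=1, x<0.
x=-1.17: |R|=0.0787
R=−1: 1+10/13x = −1+3/13x ⇒ -7/13x=2 ⇒ x=2/(-7/13)=-3.7143
Confirm numerically:
  x=-3.686: |R|=0.99177 <1
  x=-2.019: |R|=0.37729 <1
  x=-1.628: |R|=0.18340 <1
  x=-4.176: |R|=1.12661 >1
  x=-3.789: |R|=1.02146 >1
Stable set (-3.7143, 0).

left endpoint -3.7143.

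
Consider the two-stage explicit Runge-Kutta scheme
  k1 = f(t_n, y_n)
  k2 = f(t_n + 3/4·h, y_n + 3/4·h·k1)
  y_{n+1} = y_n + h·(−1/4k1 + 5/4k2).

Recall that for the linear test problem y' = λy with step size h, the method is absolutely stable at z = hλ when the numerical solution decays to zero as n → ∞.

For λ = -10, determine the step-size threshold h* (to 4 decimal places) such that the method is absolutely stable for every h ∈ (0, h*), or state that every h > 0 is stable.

Test eqn y'=λy, z=hλ:
  k1=λy_n ⇒ h·k1=z·y_n;  k2=λ(1+3/4z)y_n ⇒ h·k2=z(1+3/4z)y_n
  y_{n+1}/y_n = 1 − 1/4z + 5/4z(1+3/4z) = 1 + z + 15/16z²
  R(z) = 1 + z + 15/16z².

Find x<0 with |R(x)|<1.
x=-0.54: |R|=0.7334
R=1: x+15/16x²=0 ⇒ x=−16/15=-1.0667; min R=1−1/(4·15/16)=0.7333>−1
Confirm numerically:
  x=-0.931: |R|=0.88159 <1
  x=-0.893: |R|=0.85461 <1
  x=-0.772: |R|=0.78673 <1
  x=-1.653: |R|=1.90863 >1
  x=-1.644: |R|=1.88982 >1
  x=-1.636: |R|=1.87321 >1
Interval (-1.0667, 0).

(-1.0667,0); λ=-10 ⇒ h* = (16/15)/10 = 0.1067.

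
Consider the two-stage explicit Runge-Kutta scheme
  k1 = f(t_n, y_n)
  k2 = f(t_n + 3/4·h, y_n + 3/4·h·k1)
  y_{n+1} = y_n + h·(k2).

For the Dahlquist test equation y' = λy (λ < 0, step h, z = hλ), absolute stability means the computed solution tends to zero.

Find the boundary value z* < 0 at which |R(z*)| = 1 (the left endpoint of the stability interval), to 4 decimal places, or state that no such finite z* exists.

z* = -1.3333.

With y'=λy (z=hλ):
  k1=λy_n ⇒ h·k1=z·y_n;  k2=λ(1+3/4z)y_n ⇒ h·k2=z(1+3/4z)y_n
  y_{n+1}/y_n = 1 + z(1+3/4z) = 1 + z + 3/4z²
  Hence R(z) = 1 + z + 3/4z².

Boundary: |R(x)|=1, x<0.
x=-1.12: |R|=0.8208
R=1: x+3/4x²=0 ⇒ x=−4/3=-1.3333; min R=1−1/(4·3/4)=0.6667>−1
Confirm numerically:
  x=-1.227: |R|=0.90215 <1
  x=-0.957: |R|=0.72989 <1
  x=-0.927: |R|=0.71750 <1
  x=-0.617: |R|=0.66852 <1
  x=-1.849: |R|=1.71510 >1
  x=-1.386: |R|=1.05475 >1
  x=-1.380: |R|=1.04830 >1
Interval (-1.3333, 0).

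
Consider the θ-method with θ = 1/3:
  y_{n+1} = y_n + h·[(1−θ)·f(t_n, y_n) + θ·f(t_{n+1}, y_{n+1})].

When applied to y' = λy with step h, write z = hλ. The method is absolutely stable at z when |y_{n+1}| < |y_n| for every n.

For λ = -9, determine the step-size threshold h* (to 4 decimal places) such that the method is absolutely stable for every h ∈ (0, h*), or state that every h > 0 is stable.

On y'=λy, z=hλ:
  y_{n+1} = y_n + z·[2/3·y_n + 1/3·y_{n+1}] ⇒ (1 − 1/3z)y_{n+1} = (1 + 2/3z)y_n
  Hence R(z) = (1 + 2/3z)/(1 − 1/3z).

Find x<0 with |R(x)|<1.
x=-0.74: |R|=0.4064
R=−1: 1+2/3x = −1+1/3x ⇒ -1/3x=2 ⇒ x=2/(-1/3)=-6.0000
Confirm numerically:
  x=-4.327: |R|=0.77167 <1
  x=-3.771: |R|=0.67080 <1
  x=-3.747: |R|=0.66607 <1
  x=-6.504: |R|=1.05303 >1
  x=-6.448: |R|=1.04742 >1
  x=-6.415: |R|=1.04408 >1
Interval (-6.0000, 0).

(-6.0000,0); λ=-9 ⇒ h* = (6)/9 = 0.6667.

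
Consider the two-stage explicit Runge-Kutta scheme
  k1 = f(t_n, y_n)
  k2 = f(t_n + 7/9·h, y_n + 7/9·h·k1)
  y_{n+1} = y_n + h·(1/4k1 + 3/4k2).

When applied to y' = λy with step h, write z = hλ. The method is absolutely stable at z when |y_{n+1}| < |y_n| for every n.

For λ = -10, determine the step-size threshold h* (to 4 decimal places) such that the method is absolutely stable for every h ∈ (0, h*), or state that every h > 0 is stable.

(-1.7143,0); λ=-10 ⇒ h* = (12/7)/10 = 0.1714.

On y'=λy, z=hλ:
  k1=λy_n ⇒ h·k1=z·y_n;  k2=λ(1+7/9z)y_n ⇒ h·k2=z(1+7/9z)y_n
  y_{n+1}/y_n = 1 + 1/4z + 3/4z(1+7/9z) = 1 + z + 7/12z²
  R(z) = 1 + z + 7/12z².

Find x<0 with |R(x)|<1.
x=-1.15: |R|=0.6215
R=1: x+7/12x²=0 ⇒ x=−12/7=-1.7143; min R=1−1/(4·7/12)=0.5714>−1
Confirm numerically:
  x=-1.624: |R|=0.91447 <1
  x=-0.836: |R|=0.57169 <1
  x=-0.690: |R|=0.58773 <1
  x=-2.257: |R|=1.71453 >1
  x=-2.248: |R|=1.69988 >1
  x=-2.044: |R|=1.39313 >1
So |R|<1 on (-1.7143, 0).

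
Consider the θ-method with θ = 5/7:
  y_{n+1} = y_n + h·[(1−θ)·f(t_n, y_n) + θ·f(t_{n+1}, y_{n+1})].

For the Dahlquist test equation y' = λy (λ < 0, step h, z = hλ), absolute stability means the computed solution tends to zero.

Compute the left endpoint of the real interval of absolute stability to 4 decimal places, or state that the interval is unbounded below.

On y'=λy, z=hλ:
  y_{n+1} = y_n + z·[2/7·y_n + 5/7·y_{n+1}] ⇒ (1 − 5/7z)y_{n+1} = (1 + 2/7z)y_n
  R(z) = (1 + 2/7z)/(1 − 5/7z).

Find x<0 with |R(x)|<1.
x=-0.52: |R|=0.6208
x=-2: |R|=0.1765
x=-10: |R|=0.2281
x=-100: |R|=0.3807
θ=5/7≥1/2 ⇒ |1+2/7x|<|1−5/7x| ∀x<0 ⇒ unbounded interval.

(−∞, 0) — no finite endpoint.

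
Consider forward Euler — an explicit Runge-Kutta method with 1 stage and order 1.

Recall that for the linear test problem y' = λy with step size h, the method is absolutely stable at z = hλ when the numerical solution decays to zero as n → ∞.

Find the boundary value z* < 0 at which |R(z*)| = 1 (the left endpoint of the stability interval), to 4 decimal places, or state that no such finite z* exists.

On y'=λy, z=hλ:
  order 1, 1-stage ⇒ R(z)=1+z
  (e.g. R(-0.41)=0.59000, |R|=0.59000)

Solve |R(x)|<1 on ℝ⁻.
x=-0.41: |R|=0.5900
|R(-2.23)|=1.2300 |R(-1.66)|=0.6600 |R(-1.35)|=0.3500
Bisect:
  x_lo=-2.6985 |R|=1.6985  x_hi=-0.3038 |R|=0.6962
  mid=-1.50118 |R|=0.50118 →hi
  mid=-2.09985 |R|=1.09985 →lo
  mid=-1.80052 |R|=0.80052 →hi
  mid=-1.95018 |R|=0.95018 →hi
  mid=-2.02502 |R|=1.02502 →lo
  mid=-1.98760 |R|=0.98760 →hi
  mid=-2.00631 |R|=1.00631 →lo
  ...
  [-2.00003,-1.99988] ⇒ x*=-2.0000
Stable set (-2.0000, 0).

z* = -2.0000.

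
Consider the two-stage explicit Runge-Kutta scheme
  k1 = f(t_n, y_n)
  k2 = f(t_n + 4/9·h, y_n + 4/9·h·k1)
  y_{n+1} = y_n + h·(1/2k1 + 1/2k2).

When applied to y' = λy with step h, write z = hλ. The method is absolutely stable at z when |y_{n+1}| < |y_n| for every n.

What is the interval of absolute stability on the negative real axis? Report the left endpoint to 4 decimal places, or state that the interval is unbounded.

z∈(-4.5000,0).

Test eqn y'=λy, z=hλ:
  k1=λy_n ⇒ h·k1=z·y_n;  k2=λ(1+4/9z)y_n ⇒ h·k2=z(1+4/9z)y_n
  y_{n+1}/y_n = 1 + 1/2z + 1/2z(1+4/9z) = 1 + z + 2/9z²
  Hence R(z) = 1 + z + 2/9z².

Boundary: |R(x)|=1, x<0.
x=-1.65: |R|=0.0450
R=1: x+2/9x²=0 ⇒ x=−9/2=-4.5000; min R=1−1/(4·2/9)=-0.1250>−1
Confirm numerically:
  x=-3.061: |R|=0.02116 <1
  x=-2.519: |R|=0.10892 <1
  x=-2.362: |R|=0.12221 <1
  x=-4.982: |R|=1.53363 >1
  x=-4.826: |R|=1.34962 >1
So |R|<1 on (-4.5000, 0).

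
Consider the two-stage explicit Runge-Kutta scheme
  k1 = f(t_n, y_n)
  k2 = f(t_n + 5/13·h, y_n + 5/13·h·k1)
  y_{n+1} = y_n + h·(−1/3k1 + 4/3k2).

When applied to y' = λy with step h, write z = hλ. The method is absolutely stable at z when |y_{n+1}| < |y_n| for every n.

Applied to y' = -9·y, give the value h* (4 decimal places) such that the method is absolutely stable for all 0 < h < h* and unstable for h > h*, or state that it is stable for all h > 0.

(-1.9500,0); λ=-9 ⇒ h* = (39/20)/9 = 0.2167.

Set f=λy, z=hλ:
  k1=λy_n ⇒ h·k1=z·y_n;  k2=λ(1+5/13z)y_n ⇒ h·k2=z(1+5/13z)y_n
  y_{n+1}/y_n = 1 − 1/3z + 4/3z(1+5/13z) = 1 + z + 20/39z²
  ⇒ R(z) = 1 + z + 20/39z².

Find x<0 with |R(x)|<1.
x=-1.32: |R|=0.5735
R=1: x+20/39x²=0 ⇒ x=−39/20=-1.9500; min R=1−1/(4·20/39)=0.5125>−1
Confirm numerically:
  x=-1.443: |R|=0.62482 <1
  x=-1.339: |R|=0.58045 <1
  x=-1.237: |R|=0.54770 <1
  x=-2.254: |R|=1.35139 >1
  x=-2.078: |R|=1.13640 >1
  x=-2.056: |R|=1.11176 >1
Stable set (-1.9500, 0).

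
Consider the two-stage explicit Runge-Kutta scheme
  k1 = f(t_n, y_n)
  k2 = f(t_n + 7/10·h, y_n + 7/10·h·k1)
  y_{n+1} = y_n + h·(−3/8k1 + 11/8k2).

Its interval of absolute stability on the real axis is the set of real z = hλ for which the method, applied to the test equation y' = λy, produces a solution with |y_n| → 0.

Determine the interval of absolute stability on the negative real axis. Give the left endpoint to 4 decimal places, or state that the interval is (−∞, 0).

(-1.0390, 0).

On y'=λy, z=hλ:
  k1=λy_n ⇒ h·k1=z·y_n;  k2=λ(1+7/10z)y_n ⇒ h·k2=z(1+7/10z)y_n
  y_{n+1}/y_n = 1 − 3/8z + 11/8z(1+7/10z) = 1 + z + 77/80z²
  ⇒ R(z) = 1 + z + 77/80z².

Boundary: |R(x)|=1, x<0.
x=-1.46: |R|=1.5917
R=1: x+77/80x²=0 ⇒ x=−80/77=-1.0390; min R=1−1/(4·77/80)=0.7403>−1
Confirm numerically:
  x=-0.986: |R|=0.94974 <1
  x=-0.800: |R|=0.81600 <1
  x=-0.643: |R|=0.75494 <1
  x=-0.505: |R|=0.74046 <1
  x=-1.572: |R|=1.80651 >1
  x=-1.157: |R|=1.13145 >1
Stable set (-1.0390, 0).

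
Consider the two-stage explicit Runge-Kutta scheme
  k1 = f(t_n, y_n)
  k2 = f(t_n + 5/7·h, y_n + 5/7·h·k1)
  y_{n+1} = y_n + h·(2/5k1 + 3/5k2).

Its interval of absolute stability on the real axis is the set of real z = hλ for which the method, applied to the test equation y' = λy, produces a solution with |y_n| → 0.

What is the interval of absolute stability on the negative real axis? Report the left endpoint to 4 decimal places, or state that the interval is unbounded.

Set f=λy, z=hλ:
  k1=λy_n ⇒ h·k1=z·y_n;  k2=λ(1+5/7z)y_n ⇒ h·k2=z(1+5/7z)y_n
  y_{n+1}/y_n = 1 + 2/5z + 3/5z(1+5/7z) = 1 + z + 3/7z²
  so R(z) = 1 + z + 3/7z².

Find x<0 with |R(x)|<1.
x=-0.66: |R|=0.5267
R=1: x+3/7x²=0 ⇒ x=−7/3=-2.3333; min R=1−1/(4·3/7)=0.4167>−1
Confirm numerically:
  x=-1.816: |R|=0.59737 <1
  x=-1.596: |R|=0.49566 <1
  x=-1.424: |R|=0.44505 <1
  x=-1.052: |R|=0.42230 <1
  x=-2.719: |R|=1.44941 >1
  x=-2.453: |R|=1.12580 >1
Stable set (-2.3333, 0).

z∈(-2.3333,0).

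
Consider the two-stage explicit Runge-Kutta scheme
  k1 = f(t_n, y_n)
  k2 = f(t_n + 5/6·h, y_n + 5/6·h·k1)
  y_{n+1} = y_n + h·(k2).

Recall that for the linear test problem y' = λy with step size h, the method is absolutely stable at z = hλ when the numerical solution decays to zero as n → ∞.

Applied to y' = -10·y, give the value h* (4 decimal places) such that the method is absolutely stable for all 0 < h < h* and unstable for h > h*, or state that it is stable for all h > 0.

(-1.2000,0); λ=-10 ⇒ h* = (6/5)/10 = 0.1200.

With y'=λy (z=hλ):
  k1=λy_n ⇒ h·k1=z·y_n;  k2=λ(1+5/6z)y_n ⇒ h·k2=z(1+5/6z)y_n
  y_{n+1}/y_n = 1 + z(1+5/6z) = 1 + z + 5/6z²
  Hence R(z) = 1 + z + 5/6z².

Boundary: |R(x)|=1, x<0.
x=-0.37: |R|=0.7441
R=1: x+5/6x²=0 ⇒ x=−6/5=-1.2000; min R=1−1/(4·5/6)=0.7000>−1
Confirm numerically:
  x=-1.115: |R|=0.92102 <1
  x=-0.743: |R|=0.71704 <1
  x=-0.637: |R|=0.70114 <1
  x=-1.604: |R|=1.54001 >1
  x=-1.399: |R|=1.23200 >1
So |R|<1 on (-1.2000, 0).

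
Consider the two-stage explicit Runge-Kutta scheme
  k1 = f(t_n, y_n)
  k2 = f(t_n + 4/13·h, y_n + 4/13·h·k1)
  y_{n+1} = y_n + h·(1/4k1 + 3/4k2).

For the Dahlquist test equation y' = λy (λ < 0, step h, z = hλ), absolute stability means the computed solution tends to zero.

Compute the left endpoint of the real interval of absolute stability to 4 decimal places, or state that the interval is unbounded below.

z* = -4.3333.

Set f=λy, z=hλ:
  k1=λy_n ⇒ h·k1=z·y_n;  k2=λ(1+4/13z)y_n ⇒ h·k2=z(1+4/13z)y_n
  y_{n+1}/y_n = 1 + 1/4z + 3/4z(1+4/13z) = 1 + z + 3/13z²
  ⇒ R(z) = 1 + z + 3/13z².

Need |R(x)|<1, x<0.
x=-1.22: |R|=0.1235
R=1: x+3/13x²=0 ⇒ x=−13/3=-4.3333; min R=1−1/(4·3/13)=-0.0833>−1
Confirm numerically:
  x=-4.310: |R|=0.97679 <1
  x=-2.728: |R|=0.01062 <1
  x=-2.656: |R|=0.02808 <1
  x=-4.840: |R|=1.56591 >1
  x=-4.675: |R|=1.36861 >1
  x=-4.369: |R|=1.03596 >1
Stable set (-4.3333, 0).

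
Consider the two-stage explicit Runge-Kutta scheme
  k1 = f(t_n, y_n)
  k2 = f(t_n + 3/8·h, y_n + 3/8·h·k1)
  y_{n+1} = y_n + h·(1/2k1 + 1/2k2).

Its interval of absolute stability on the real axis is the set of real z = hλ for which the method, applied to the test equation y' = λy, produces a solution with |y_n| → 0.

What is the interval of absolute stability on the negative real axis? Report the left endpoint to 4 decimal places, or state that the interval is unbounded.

(-5.3333, 0).

With y'=λy (z=hλ):
  k1=λy_n ⇒ h·k1=z·y_n;  k2=λ(1+3/8z)y_n ⇒ h·k2=z(1+3/8z)y_n
  y_{n+1}/y_n = 1 + 1/2z + 1/2z(1+3/8z) = 1 + z + 3/16z²
  so R(z) = 1 + z + 3/16z².

Boundary: |R(x)|=1, x<0.
x=-0.76: |R|=0.3483
R=1: x+3/16x²=0 ⇒ x=−16/3=-5.3333; min R=1−1/(4·3/16)=-0.3333>−1
Confirm numerically:
  x=-4.944: |R|=0.63909 <1
  x=-3.860: |R|=0.06632 <1
  x=-2.480: |R|=0.32680 <1
  x=-5.814: |R|=1.52399 >1
  x=-5.438: |R|=1.10672 >1
Interval (-5.3333, 0).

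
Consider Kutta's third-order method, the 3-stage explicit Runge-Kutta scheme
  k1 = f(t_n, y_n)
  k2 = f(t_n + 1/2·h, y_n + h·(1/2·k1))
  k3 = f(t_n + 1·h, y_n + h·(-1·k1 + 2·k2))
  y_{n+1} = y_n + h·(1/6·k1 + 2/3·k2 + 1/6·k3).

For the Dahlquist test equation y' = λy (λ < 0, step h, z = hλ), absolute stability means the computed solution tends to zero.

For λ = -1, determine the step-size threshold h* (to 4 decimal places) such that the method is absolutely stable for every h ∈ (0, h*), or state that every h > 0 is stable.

(-2.5127,0); λ=-1 ⇒ h* = 2.5127.

On y'=λy, z=hλ:
  order 3, 3-stage ⇒ R(z)=1+z+z^2/2+z^3/6
  (e.g. R(-0.4)=0.66933, |R|=0.66933)

Solve |R(x)|<1 on ℝ⁻.
x=-0.4: |R|=0.6693
|R(-2.67)|=1.2779 |R(-2.13)|=0.4721 |R(-1.29)|=0.1843
Bisect:
  x_lo=-3.2336 |R|=2.6407  x_hi=-0.2464 |R|=0.7815
  mid=-1.73999 |R|=0.10419 →hi
  mid=-2.48680 |R|=0.95784 →hi
  mid=-2.86020 |R|=1.66959 →lo
  mid=-2.67350 |R|=1.28455 →lo
  mid=-2.58015 |R|=1.11431 →lo
  mid=-2.53347 |R|=1.03440 →lo
  mid=-2.51013 |R|=0.99571 →hi
  mid=-2.52180 |R|=1.01495 →lo
  mid=-2.51597 |R|=1.00531 →lo
  ...
  [-2.51287,-2.51269] ⇒ x*=-2.5127
So |R|<1 on (-2.5127, 0).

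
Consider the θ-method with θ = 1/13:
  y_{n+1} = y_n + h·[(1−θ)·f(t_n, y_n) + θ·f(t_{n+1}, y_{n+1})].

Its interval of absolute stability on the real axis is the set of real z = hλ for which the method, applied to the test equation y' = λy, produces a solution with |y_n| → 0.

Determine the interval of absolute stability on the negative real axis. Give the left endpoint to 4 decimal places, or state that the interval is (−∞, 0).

(-2.3636, 0).

On y'=λy, z=hλ:
  y_{n+1} = y_n + z·[12/13·y_n + 1/13·y_{n+1}] ⇒ (1 − 1/13z)y_{n+1} = (1 + 12/13z)y_n
  so R(z) = (1 + 12/13z)/(1 − 1/13z).

Boundary: |R(x)|=1, x<0.
x=-0.96: |R|=0.1060
R=−1: 1+12/13x = −1+1/13x ⇒ -11/13x=2 ⇒ x=2/(-11/13)=-2.3636
Confirm numerically:
  x=-1.361: |R|=0.23202 <1
  x=-1.141: |R|=0.04894 <1
  x=-1.022: |R|=0.05249 <1
  x=-0.971: |R|=0.09649 <1
  x=-2.829: |R|=1.32339 >1
  x=-2.452: |R|=1.06290 >1
Interval (-2.3636, 0).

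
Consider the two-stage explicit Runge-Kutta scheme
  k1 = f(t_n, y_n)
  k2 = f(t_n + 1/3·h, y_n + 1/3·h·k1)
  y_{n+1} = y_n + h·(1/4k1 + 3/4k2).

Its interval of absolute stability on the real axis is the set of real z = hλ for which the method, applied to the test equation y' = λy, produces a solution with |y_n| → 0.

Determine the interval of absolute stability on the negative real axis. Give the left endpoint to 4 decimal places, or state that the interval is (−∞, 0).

On y'=λy, z=hλ:
  k1=λy_n ⇒ h·k1=z·y_n;  k2=λ(1+1/3z)y_n ⇒ h·k2=z(1+1/3z)y_n
  y_{n+1}/y_n = 1 + 1/4z + 3/4z(1+1/3z) = 1 + z + 1/4z²
  R(z) = 1 + z + 1/4z².

Boundary: |R(x)|=1, x<0.
x=-1: |R|=0.2500
R=1: x+1/4x²=0 ⇒ x=−4=-4.0000; min R=1−1/(4·1/4)=0.0000>−1
Confirm numerically:
  x=-3.773: |R|=0.78588 <1
  x=-3.485: |R|=0.55131 <1
  x=-2.024: |R|=0.00014 <1
  x=-1.772: |R|=0.01300 <1
  x=-4.206: |R|=1.21661 >1
  x=-4.073: |R|=1.07433 >1
Stable set (-4.0000, 0).

(-4.0000, 0).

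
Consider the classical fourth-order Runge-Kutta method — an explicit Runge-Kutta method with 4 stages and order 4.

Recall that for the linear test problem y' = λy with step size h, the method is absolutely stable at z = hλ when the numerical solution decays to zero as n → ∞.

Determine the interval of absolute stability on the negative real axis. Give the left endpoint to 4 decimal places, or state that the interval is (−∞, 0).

With y'=λy (z=hλ):
  order 4, 4-stage ⇒ R(z)=1+z+z^2/2+z^3/6+z^4/24
  (e.g. R(-1.78)=0.28252, |R|=0.28252)

Need |R(x)|<1, x<0.
x=-1.78: |R|=0.2825
|R(-2.51)|=0.6583 |R(-2.17)|=0.4053 |R(-2.06)|=0.3552
Bisect:
  x_lo=-3.3390 |R|=2.2103  x_hi=-0.0643 |R|=0.9377
  mid=-1.70168 |R|=0.27430 →hi
  mid=-2.52035 |R|=0.66871 →hi
  mid=-2.92969 |R|=1.24045 →lo
  mid=-2.72502 |R|=0.91287 →hi
  mid=-2.82736 |R|=1.06529 →lo
  mid=-2.77619 |R|=0.98636 →hi
  mid=-2.80177 |R|=1.02513 →lo
  mid=-2.78898 |R|=1.00557 →lo
  ...
  [-2.78538,-2.78518] ⇒ x*=-2.7853
So |R|<1 on (-2.7853, 0).

z∈(-2.7853,0).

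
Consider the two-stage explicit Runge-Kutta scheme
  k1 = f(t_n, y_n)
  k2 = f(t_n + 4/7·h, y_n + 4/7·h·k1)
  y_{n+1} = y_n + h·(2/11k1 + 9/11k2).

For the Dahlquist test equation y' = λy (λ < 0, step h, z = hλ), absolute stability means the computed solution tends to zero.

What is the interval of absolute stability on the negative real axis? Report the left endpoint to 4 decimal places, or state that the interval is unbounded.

z∈(-2.1389,0).

Test eqn y'=λy, z=hλ:
  k1=λy_n ⇒ h·k1=z·y_n;  k2=λ(1+4/7z)y_n ⇒ h·k2=z(1+4/7z)y_n
  y_{n+1}/y_n = 1 + 2/11z + 9/11z(1+4/7z) = 1 + z + 36/77z²
  so R(z) = 1 + z + 36/77z².

Solve |R(x)|<1 on ℝ⁻.
x=-1.64: |R|=0.6175
R=1: x+36/77x²=0 ⇒ x=−77/36=-2.1389; min R=1−1/(4·36/77)=0.4653>−1
Confirm numerically:
  x=-2.055: |R|=0.91940 <1
  x=-1.035: |R|=0.46583 <1
  x=-0.993: |R|=0.46801 <1
  x=-2.718: |R|=1.73591 >1
  x=-2.267: |R|=1.13578 >1
  x=-2.185: |R|=1.04711 >1
So |R|<1 on (-2.1389, 0).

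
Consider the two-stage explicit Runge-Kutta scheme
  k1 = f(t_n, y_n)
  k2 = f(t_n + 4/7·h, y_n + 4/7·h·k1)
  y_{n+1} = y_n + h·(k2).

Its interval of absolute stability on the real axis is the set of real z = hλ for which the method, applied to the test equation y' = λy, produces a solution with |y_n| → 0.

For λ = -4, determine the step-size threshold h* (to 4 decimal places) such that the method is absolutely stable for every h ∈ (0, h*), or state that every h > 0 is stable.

(-1.7500,0); λ=-4 ⇒ h* = (7/4)/4 = 0.4375.

On y'=λy, z=hλ:
  k1=λy_n ⇒ h·k1=z·y_n;  k2=λ(1+4/7z)y_n ⇒ h·k2=z(1+4/7z)y_n
  y_{n+1}/y_n = 1 + z(1+4/7z) = 1 + z + 4/7z²
  R(z) = 1 + z + 4/7z².

Find x<0 with |R(x)|<1.
x=-1.56: |R|=0.8306
R=1: x+4/7x²=0 ⇒ x=−7/4=-1.7500; min R=1−1/(4·4/7)=0.5625>−1
Confirm numerically:
  x=-1.580: |R|=0.84651 <1
  x=-1.380: |R|=0.70823 <1
  x=-1.021: |R|=0.57468 <1
  x=-0.899: |R|=0.56283 <1
  x=-2.300: |R|=1.72286 >1
  x=-2.224: |R|=1.60239 >1
  x=-2.058: |R|=1.36221 >1
Stable set (-1.7500, 0).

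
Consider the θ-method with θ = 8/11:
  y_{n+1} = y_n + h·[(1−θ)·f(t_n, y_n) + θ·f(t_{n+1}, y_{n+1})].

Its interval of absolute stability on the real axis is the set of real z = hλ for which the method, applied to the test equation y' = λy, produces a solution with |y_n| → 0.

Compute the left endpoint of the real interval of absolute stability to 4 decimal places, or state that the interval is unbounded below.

On y'=λy, z=hλ:
  y_{n+1} = y_n + z·[3/11·y_n + 8/11·y_{n+1}] ⇒ (1 − 8/11z)y_{n+1} = (1 + 3/11z)y_n
  Hence R(z) = (1 + 3/11z)/(1 − 8/11z).

Find x<0 with |R(x)|<1.
x=-1.27: |R|=0.3398
x=-2: |R|=0.1852
x=-10: |R|=0.2088
x=-100: |R|=0.3564
θ=8/11≥1/2 ⇒ |1+3/11x|<|1−8/11x| ∀x<0 ⇒ interval (−∞,0).

unbounded; (−∞, 0).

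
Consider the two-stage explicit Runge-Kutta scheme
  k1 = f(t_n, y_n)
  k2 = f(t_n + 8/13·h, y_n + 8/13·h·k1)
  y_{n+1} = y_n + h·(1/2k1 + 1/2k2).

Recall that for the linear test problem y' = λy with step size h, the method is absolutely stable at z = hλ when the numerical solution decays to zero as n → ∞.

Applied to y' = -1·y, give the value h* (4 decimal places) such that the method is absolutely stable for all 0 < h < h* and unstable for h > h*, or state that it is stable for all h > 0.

(-3.2500,0); λ=-1 ⇒ h* = (13/4)/1 = 3.2500.

On y'=λy, z=hλ:
  k1=λy_n ⇒ h·k1=z·y_n;  k2=λ(1+8/13z)y_n ⇒ h·k2=z(1+8/13z)y_n
  y_{n+1}/y_n = 1 + 1/2z + 1/2z(1+8/13z) = 1 + z + 4/13z²
  Hence R(z) = 1 + z + 4/13z².

Find x<0 with |R(x)|<1.
x=-0.91: |R|=0.3448
R=1: x+4/13x²=0 ⇒ x=−13/4=-3.2500; min R=1−1/(4·4/13)=0.1875>−1
Confirm numerically:
  x=-2.821: |R|=0.62763 <1
  x=-2.016: |R|=0.23454 <1
  x=-1.852: |R|=0.20336 <1
  x=-1.421: |R|=0.20030 <1
  x=-3.723: |R|=1.54184 >1
  x=-3.275: |R|=1.02519 >1
So |R|<1 on (-3.2500, 0).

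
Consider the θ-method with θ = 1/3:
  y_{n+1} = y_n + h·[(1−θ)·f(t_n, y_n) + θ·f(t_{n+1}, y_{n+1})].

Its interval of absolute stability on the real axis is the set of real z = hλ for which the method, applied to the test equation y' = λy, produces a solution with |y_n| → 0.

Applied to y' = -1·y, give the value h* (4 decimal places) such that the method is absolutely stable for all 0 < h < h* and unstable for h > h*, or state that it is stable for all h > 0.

Test eqn y'=λy, z=hλ:
  y_{n+1} = y_n + z·[2/3·y_n + 1/3·y_{n+1}] ⇒ (1 − 1/3z)y_{n+1} = (1 + 2/3z)y_n
  R(z) = (1 + 2/3z)/(1 − 1/3z).

Solve |R(x)|<1 on ℝ⁻.
x=-1.27: |R|=0.1077
R=−1: 1+2/3x = −1+1/3x ⇒ -1/3x=2 ⇒ x=2/(-1/3)=-6.0000
Confirm numerically:
  x=-5.068: |R|=0.88448 <1
  x=-4.550: |R|=0.80795 <1
  x=-4.363: |R|=0.77767 <1
  x=-3.181: |R|=0.54392 <1
  x=-6.452: |R|=1.04782 >1
  x=-6.445: |R|=1.04711 >1
  x=-6.329: |R|=1.03527 >1
Stable set (-6.0000, 0).

(-6.0000,0); λ=-1 ⇒ h* = (6)/1 = 6.0000.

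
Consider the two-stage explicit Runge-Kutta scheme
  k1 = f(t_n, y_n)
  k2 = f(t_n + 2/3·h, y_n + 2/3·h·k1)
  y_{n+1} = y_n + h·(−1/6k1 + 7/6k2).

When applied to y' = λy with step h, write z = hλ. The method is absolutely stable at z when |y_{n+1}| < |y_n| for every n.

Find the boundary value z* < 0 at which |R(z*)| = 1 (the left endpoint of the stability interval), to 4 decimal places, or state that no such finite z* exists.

left endpoint -1.2857.

Test eqn y'=λy, z=hλ:
  k1=λy_n ⇒ h·k1=z·y_n;  k2=λ(1+2/3z)y_n ⇒ h·k2=z(1+2/3z)y_n
  y_{n+1}/y_n = 1 − 1/6z + 7/6z(1+2/3z) = 1 + z + 7/9z²
  so R(z) = 1 + z + 7/9z².

Solve |R(x)|<1 on ℝ⁻.
x=-1.07: |R|=0.8205
R=1: x+7/9x²=0 ⇒ x=−9/7=-1.2857; min R=1−1/(4·7/9)=0.6786>−1
Confirm numerically:
  x=-0.835: |R|=0.70729 <1
  x=-0.723: |R|=0.68357 <1
  x=-0.558: |R|=0.68417 <1
  x=-0.547: |R|=0.68572 <1
  x=-1.787: |R|=1.69673 >1
  x=-1.343: |R|=1.05984 >1
So |R|<1 on (-1.2857, 0).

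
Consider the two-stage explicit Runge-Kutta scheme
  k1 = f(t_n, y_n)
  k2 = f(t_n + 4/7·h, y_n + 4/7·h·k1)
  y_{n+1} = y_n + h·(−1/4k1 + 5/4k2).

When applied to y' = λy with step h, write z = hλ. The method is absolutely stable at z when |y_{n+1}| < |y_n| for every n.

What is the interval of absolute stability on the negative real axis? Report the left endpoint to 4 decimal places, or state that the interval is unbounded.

With y'=λy (z=hλ):
  k1=λy_n ⇒ h·k1=z·y_n;  k2=λ(1+4/7z)y_n ⇒ h·k2=z(1+4/7z)y_n
  y_{n+1}/y_n = 1 − 1/4z + 5/4z(1+4/7z) = 1 + z + 5/7z²
  ⇒ R(z) = 1 + z + 5/7z².

Find x<0 with |R(x)|<1.
x=-0.73: |R|=0.6506
R=1: x+5/7x²=0 ⇒ x=−7/5=-1.4000; min R=1−1/(4·5/7)=0.6500>−1
Confirm numerically:
  x=-1.226: |R|=0.84763 <1
  x=-1.161: |R|=0.80180 <1
  x=-0.958: |R|=0.69755 <1
  x=-1.744: |R|=1.42853 >1
  x=-1.510: |R|=1.11864 >1
So |R|<1 on (-1.4000, 0).

z∈(-1.4000,0).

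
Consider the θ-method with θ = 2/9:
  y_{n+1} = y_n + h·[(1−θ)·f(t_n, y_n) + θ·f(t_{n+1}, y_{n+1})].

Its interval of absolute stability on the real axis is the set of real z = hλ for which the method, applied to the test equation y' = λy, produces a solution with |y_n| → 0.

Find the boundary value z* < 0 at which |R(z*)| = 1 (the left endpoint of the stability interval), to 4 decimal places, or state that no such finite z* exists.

On y'=λy, z=hλ:
  y_{n+1} = y_n + z·[7/9·y_n + 2/9·y_{n+1}] ⇒ (1 − 2/9z)y_{n+1} = (1 + 7/9z)y_n
  so R(z) = (1 + 7/9z)/(1 − 2/9z).

Need |R(x)|<1, x<0.
x=-1.32: |R|=0.0206
R=−1: 1+7/9x = −1+2/9x ⇒ -5/9x=2 ⇒ x=2/(-5/9)=-3.6000
Confirm numerically:
  x=-3.069: |R|=0.82461 <1
  x=-2.687: |R|=0.68241 <1
  x=-2.530: |R|=0.61949 <1
  x=-1.538: |R|=0.14624 <1
  x=-3.753: |R|=1.04635 >1
  x=-3.745: |R|=1.04397 >1
  x=-3.729: |R|=1.03919 >1
So |R|<1 on (-3.6000, 0).

left endpoint -3.6000.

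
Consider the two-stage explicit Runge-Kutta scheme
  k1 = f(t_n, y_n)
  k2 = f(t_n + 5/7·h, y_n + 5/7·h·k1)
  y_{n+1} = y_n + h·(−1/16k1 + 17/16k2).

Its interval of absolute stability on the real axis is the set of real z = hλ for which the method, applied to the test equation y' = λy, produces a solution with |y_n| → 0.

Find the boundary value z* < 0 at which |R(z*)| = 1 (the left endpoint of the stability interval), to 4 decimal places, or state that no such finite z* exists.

Test eqn y'=λy, z=hλ:
  k1=λy_n ⇒ h·k1=z·y_n;  k2=λ(1+5/7z)y_n ⇒ h·k2=z(1+5/7z)y_n
  y_{n+1}/y_n = 1 − 1/16z + 17/16z(1+5/7z) = 1 + z + 85/112z²
  so R(z) = 1 + z + 85/112z².

Find x<0 with |R(x)|<1.
x=-0.98: |R|=0.7489
R=1: x+85/112x²=0 ⇒ x=−112/85=-1.3176; min R=1−1/(4·85/112)=0.6706>−1
Confirm numerically:
  x=-1.014: |R|=0.76633 <1
  x=-0.782: |R|=0.68210 <1
  x=-0.675: |R|=0.67079 <1
  x=-0.575: |R|=0.67592 <1
  x=-1.854: |R|=1.75468 >1
  x=-1.797: |R|=1.65374 >1
  x=-1.722: |R|=1.52844 >1
Stable set (-1.3176, 0).

left endpoint -1.3176.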